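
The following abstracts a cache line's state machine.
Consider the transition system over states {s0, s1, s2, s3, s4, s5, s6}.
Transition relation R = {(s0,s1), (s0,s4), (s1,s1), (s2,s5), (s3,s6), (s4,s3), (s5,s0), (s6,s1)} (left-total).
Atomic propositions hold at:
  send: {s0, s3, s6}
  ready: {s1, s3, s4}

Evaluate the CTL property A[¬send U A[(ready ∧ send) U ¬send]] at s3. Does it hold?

No

Sat(¬send) = {s1, s2, s4, s5}
Sat(ready ∧ send) = {s3}
A[(ready ∧ send) U ¬send]: least fixpoint, start Z0 = Sat(¬send) = {s1, s2, s4, s5}, add states in Sat(ready ∧ send) with every successor in Z. Already a fixed point.
Sat(A[(ready ∧ send) U ¬send]) = {s1, s2, s4, s5}
A[¬send U A[(ready ∧ send) U ¬send]]: least fixpoint, start Z0 = Sat(A[(ready ∧ send) U ¬send]) = {s1, s2, s4, s5}, add states in Sat(¬send) with every successor in Z. Already a fixed point.
Sat(A[¬send U A[(ready ∧ send) U ¬send]]) = {s1, s2, s4, s5}
s3 ∉ Sat(A[¬send U A[(ready ∧ send) U ¬send]]) = {s1, s2, s4, s5}, so the formula does not hold at s3.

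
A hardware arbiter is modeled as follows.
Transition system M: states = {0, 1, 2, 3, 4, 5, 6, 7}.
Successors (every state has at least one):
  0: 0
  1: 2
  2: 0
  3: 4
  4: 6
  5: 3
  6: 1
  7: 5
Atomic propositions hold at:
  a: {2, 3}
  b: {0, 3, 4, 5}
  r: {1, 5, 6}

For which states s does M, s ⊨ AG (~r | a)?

{0, 2}

Sat(~r) = {0, 2, 3, 4, 7}
Sat(~r | a) = {0, 2, 3, 4, 7}
AG (~r | a): greatest fixpoint, start Z0 = {0, 2, 3, 4, 7}, keep only states in Sat with every successor in Z. Z1 = {0, 2, 3}; Z2 = {0, 2}; fixed.
Sat(AG (~r | a)) = {0, 2}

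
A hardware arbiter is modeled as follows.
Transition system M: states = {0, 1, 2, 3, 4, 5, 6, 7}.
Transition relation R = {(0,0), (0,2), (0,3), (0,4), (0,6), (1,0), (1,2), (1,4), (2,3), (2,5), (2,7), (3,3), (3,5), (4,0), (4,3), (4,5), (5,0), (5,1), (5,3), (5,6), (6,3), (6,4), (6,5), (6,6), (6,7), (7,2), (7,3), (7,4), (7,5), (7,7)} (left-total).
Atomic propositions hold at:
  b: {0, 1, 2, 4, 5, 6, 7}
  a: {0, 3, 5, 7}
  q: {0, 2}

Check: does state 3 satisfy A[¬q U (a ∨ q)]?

Yes

Sat(¬q) = {1, 3, 4, 5, 6, 7}
Sat(a ∨ q) = {0, 2, 3, 5, 7}
A[¬q U (a ∨ q)]: least fixpoint, start Z0 = Sat((a ∨ q)) = {0, 2, 3, 5, 7}, add states in Sat(¬q) with every successor in Z. Z1 = {0, 2, 3, 4, 5, 7}; Z2 = {0, 1, 2, 3, 4, 5, 7}; fixed.
Sat(A[¬q U (a ∨ q)]) = {0, 1, 2, 3, 4, 5, 7}
3 ∈ Sat(A[¬q U (a ∨ q)]) = {0, 1, 2, 3, 4, 5, 7}, so the formula holds at 3.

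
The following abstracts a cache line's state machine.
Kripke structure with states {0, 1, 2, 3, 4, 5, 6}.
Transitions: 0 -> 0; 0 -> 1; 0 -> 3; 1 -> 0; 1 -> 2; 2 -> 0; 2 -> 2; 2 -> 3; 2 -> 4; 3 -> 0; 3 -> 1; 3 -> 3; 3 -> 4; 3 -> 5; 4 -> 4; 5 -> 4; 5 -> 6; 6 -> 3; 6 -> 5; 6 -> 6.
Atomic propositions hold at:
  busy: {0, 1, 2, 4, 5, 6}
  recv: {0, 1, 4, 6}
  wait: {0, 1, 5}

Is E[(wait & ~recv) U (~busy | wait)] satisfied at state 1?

Sat(~recv) = {2, 3, 5}
Sat(wait & ~recv) = {5}
Sat(~busy) = {3}
Sat(~busy | wait) = {0, 1, 3, 5}
E[(wait & ~recv) U (~busy | wait)]: least fixpoint, start Z0 = Sat((~busy | wait)) = {0, 1, 3, 5}, add states in Sat(wait & ~recv) with some successor in Z. Already a fixed point.
Sat(E[(wait & ~recv) U (~busy | wait)]) = {0, 1, 3, 5}
1 ∈ Sat(E[(wait & ~recv) U (~busy | wait)]) = {0, 1, 3, 5}, so the formula holds at 1.

Yes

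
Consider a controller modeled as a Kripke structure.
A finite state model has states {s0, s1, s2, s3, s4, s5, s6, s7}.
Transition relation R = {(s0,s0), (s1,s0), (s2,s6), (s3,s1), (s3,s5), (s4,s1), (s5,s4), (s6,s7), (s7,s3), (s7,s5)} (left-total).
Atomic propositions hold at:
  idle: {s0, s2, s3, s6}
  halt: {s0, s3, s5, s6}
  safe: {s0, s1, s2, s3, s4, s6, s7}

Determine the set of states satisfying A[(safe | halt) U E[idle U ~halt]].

{s1, s2, s3, s4, s5, s6, s7}

Sat(safe | halt) = {s0, s1, s2, s3, s4, s5, s6, s7}
Sat(~halt) = {s1, s2, s4, s7}
E[idle U ~halt]: least fixpoint, start Z0 = Sat(~halt) = {s1, s2, s4, s7}, add states in Sat(idle) with some successor in Z. Z1 = {s1, s2, s3, s4, s6, s7}; fixed.
Sat(E[idle U ~halt]) = {s1, s2, s3, s4, s6, s7}
A[(safe | halt) U E[idle U ~halt]]: least fixpoint, start Z0 = Sat(E[idle U ~halt]) = {s1, s2, s3, s4, s6, s7}, add states in Sat(safe | halt) with every successor in Z. Z1 = {s1, s2, s3, s4, s5, s6, s7}; fixed.
Sat(A[(safe | halt) U E[idle U ~halt]]) = {s1, s2, s3, s4, s5, s6, s7}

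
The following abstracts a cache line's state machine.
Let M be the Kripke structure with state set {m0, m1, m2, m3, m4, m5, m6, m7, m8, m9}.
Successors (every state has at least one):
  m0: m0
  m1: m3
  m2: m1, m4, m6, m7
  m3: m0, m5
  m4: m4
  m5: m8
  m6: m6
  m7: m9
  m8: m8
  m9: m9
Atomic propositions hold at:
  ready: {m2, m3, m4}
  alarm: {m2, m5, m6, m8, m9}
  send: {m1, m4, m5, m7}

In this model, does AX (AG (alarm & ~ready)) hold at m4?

Sat(~ready) = {m0, m1, m5, m6, m7, m8, m9}
Sat(alarm & ~ready) = {m5, m6, m8, m9}
AG (alarm & ~ready): greatest fixpoint, start Z0 = {m5, m6, m8, m9}, keep only states in Sat with every successor in Z. Already a fixed point.
Sat(AG (alarm & ~ready)) = {m5, m6, m8, m9}
Sat(AX (AG (alarm & ~ready))) = {s : every successor in {m5, m6, m8, m9}} = {m5, m6, m7, m8, m9}
m4 ∉ Sat(AX (AG (alarm & ~ready))) = {m5, m6, m7, m8, m9}, so the formula does not hold at m4.

No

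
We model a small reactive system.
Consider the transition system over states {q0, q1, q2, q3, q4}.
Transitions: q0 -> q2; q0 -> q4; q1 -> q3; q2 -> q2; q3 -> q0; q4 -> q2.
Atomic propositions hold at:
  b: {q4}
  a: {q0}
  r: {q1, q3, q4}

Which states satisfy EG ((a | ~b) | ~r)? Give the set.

Sat(~b) = {q0, q1, q2, q3}
Sat(a | ~b) = {q0, q1, q2, q3}
Sat(~r) = {q0, q2}
Sat((a | ~b) | ~r) = {q0, q1, q2, q3}
EG ((a | ~b) | ~r): greatest fixpoint, start Z0 = {q0, q1, q2, q3}, keep only states in Sat with some successor in Z. Already a fixed point.
Sat(EG ((a | ~b) | ~r)) = {q0, q1, q2, q3}

{q0, q1, q2, q3}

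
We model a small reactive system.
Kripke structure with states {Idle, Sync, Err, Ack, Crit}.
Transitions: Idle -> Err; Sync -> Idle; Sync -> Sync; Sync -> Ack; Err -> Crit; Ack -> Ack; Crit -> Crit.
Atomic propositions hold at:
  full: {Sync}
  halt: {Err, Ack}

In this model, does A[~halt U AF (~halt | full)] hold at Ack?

Sat(~halt) = {Idle, Sync, Crit}
Sat(~halt | full) = {Idle, Sync, Crit}
AF (~halt | full): least fixpoint, start Z0 = {Idle, Sync, Crit}, add states with every successor in Z. Z1 = {Idle, Sync, Err, Crit}; fixed.
Sat(AF (~halt | full)) = {Idle, Sync, Err, Crit}
A[~halt U AF (~halt | full)]: least fixpoint, start Z0 = Sat(AF (~halt | full)) = {Idle, Sync, Err, Crit}, add states in Sat(~halt) with every successor in Z. Already a fixed point.
Sat(A[~halt U AF (~halt | full)]) = {Idle, Sync, Err, Crit}
Ack ∉ Sat(A[~halt U AF (~halt | full)]) = {Idle, Sync, Err, Crit}, so the formula does not hold at Ack.

No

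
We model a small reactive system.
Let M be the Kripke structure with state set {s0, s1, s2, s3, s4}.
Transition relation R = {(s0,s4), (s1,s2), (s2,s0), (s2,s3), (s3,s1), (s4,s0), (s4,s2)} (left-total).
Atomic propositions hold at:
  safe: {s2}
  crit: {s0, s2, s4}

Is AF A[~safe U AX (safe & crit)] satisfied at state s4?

Sat(~safe) = {s0, s1, s3, s4}
Sat(safe & crit) = {s2}
Sat(AX (safe & crit)) = {s : every successor in {s2}} = {s1}
A[~safe U AX (safe & crit)]: least fixpoint, start Z0 = Sat(AX (safe & crit)) = {s1}, add states in Sat(~safe) with every successor in Z. Z1 = {s1, s3}; fixed.
Sat(A[~safe U AX (safe & crit)]) = {s1, s3}
AF A[~safe U AX (safe & crit)]: least fixpoint, start Z0 = {s1, s3}, add states with every successor in Z. Already a fixed point.
Sat(AF A[~safe U AX (safe & crit)]) = {s1, s3}
s4 ∉ Sat(AF A[~safe U AX (safe & crit)]) = {s1, s3}, so the formula does not hold at s4.

No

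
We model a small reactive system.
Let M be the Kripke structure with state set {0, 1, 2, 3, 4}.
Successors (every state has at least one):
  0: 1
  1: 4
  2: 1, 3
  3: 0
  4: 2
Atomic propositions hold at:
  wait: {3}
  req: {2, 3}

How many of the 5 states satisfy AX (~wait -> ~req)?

4

Sat(~wait) = {0, 1, 2, 4}
Sat(~req) = {0, 1, 4}
Sat(~wait -> ~req) = {0, 1, 3, 4}
Sat(AX (~wait -> ~req)) = {s : every successor in {0, 1, 3, 4}} = {0, 1, 2, 3}
|Sat(AX (~wait -> ~req))| = |{0, 1, 2, 3}| = 4.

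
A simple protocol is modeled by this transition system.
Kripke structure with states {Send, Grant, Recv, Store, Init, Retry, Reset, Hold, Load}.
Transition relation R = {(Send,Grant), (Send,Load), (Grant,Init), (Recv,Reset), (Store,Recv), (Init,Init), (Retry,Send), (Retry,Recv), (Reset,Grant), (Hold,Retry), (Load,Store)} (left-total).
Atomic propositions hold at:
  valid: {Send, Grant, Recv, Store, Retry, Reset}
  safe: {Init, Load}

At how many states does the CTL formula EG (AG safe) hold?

1

AG safe: greatest fixpoint, start Z0 = {Init, Load}, keep only states in Sat with every successor in Z. Z1 = {Init}; fixed.
Sat(AG safe) = {Init}
EG (AG safe): greatest fixpoint, start Z0 = {Init}, keep only states in Sat with some successor in Z. Already a fixed point.
Sat(EG (AG safe)) = {Init}
|Sat(EG (AG safe))| = |{Init}| = 1.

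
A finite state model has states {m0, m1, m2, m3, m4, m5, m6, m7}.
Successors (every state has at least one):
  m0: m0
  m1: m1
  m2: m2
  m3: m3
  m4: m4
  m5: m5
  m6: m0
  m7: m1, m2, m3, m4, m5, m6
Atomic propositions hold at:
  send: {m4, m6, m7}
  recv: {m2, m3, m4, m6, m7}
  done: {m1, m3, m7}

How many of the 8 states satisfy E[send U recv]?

5

E[send U recv]: least fixpoint, start Z0 = Sat(recv) = {m2, m3, m4, m6, m7}, add states in Sat(send) with some successor in Z. Already a fixed point.
Sat(E[send U recv]) = {m2, m3, m4, m6, m7}
|Sat(E[send U recv])| = |{m2, m3, m4, m6, m7}| = 5.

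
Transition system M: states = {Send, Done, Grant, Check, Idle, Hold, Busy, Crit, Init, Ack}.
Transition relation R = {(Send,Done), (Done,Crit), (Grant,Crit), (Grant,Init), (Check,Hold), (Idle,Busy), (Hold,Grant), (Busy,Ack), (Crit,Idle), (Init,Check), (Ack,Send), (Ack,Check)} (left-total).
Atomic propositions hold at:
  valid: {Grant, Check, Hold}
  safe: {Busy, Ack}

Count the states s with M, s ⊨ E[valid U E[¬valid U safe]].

9

Sat(¬valid) = {Send, Done, Idle, Busy, Crit, Init, Ack}
E[¬valid U safe]: least fixpoint, start Z0 = Sat(safe) = {Busy, Ack}, add states in Sat(¬valid) with some successor in Z. Z1 = {Idle, Busy, Ack}; Z2 = {Idle, Busy, Crit, Ack}; Z3 = {Done, Idle, Busy, Crit, Ack}; Z4 = {Send, Done, Idle, Busy, Crit, Ack}; fixed.
Sat(E[¬valid U safe]) = {Send, Done, Idle, Busy, Crit, Ack}
E[valid U E[¬valid U safe]]: least fixpoint, start Z0 = Sat(E[¬valid U safe]) = {Send, Done, Idle, Busy, Crit, Ack}, add states in Sat(valid) with some successor in Z. Z1 = {Send, Done, Grant, Idle, Busy, Crit, Ack}; Z2 = {Send, Done, Grant, Idle, Hold, Busy, Crit, Ack}; Z3 = {Send, Done, Grant, Check, Idle, Hold, Busy, Crit, Ack}; fixed.
Sat(E[valid U E[¬valid U safe]]) = {Send, Done, Grant, Check, Idle, Hold, Busy, Crit, Ack}
|Sat(E[valid U E[¬valid U safe]])| = |{Send, Done, Grant, Check, Idle, Hold, Busy, Crit, Ack}| = 9.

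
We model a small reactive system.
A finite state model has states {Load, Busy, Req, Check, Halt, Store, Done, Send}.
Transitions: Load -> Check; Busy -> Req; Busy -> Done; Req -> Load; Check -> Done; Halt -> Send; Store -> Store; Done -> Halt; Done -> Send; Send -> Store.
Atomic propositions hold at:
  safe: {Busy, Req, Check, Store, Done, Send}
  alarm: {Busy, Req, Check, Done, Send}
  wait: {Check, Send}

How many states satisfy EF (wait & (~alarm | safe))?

Sat(~alarm) = {Load, Halt, Store}
Sat(~alarm | safe) = {Load, Busy, Req, Check, Halt, Store, Done, Send}
Sat(wait & (~alarm | safe)) = {Check, Send}
EF (wait & (~alarm | safe)): least fixpoint, start Z0 = {Check, Send}, add states with some successor in Z. Z1 = {Load, Check, Halt, Done, Send}; Z2 = {Load, Busy, Req, Check, Halt, Done, Send}; fixed.
Sat(EF (wait & (~alarm | safe))) = {Load, Busy, Req, Check, Halt, Done, Send}
|Sat(EF (wait & (~alarm | safe)))| = |{Load, Busy, Req, Check, Halt, Done, Send}| = 7.

7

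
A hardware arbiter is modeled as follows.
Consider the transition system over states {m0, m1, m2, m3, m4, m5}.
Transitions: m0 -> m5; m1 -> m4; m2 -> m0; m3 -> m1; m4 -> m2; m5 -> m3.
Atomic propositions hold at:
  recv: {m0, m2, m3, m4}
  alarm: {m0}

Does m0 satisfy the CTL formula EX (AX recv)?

Yes

Sat(AX recv) = {s : every successor in {m0, m2, m3, m4}} = {m1, m2, m4, m5}
Sat(EX (AX recv)) = {s : some successor in {m1, m2, m4, m5}} = {m0, m1, m3, m4}
m0 ∈ Sat(EX (AX recv)) = {m0, m1, m3, m4}, so the formula holds at m0.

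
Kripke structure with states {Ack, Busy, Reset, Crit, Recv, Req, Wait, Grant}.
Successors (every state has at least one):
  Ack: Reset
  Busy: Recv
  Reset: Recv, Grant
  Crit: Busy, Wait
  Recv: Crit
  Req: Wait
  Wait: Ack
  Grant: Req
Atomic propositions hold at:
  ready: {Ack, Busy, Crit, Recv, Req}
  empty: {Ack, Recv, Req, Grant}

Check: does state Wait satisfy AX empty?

Yes

Sat(AX empty) = {s : every successor in {Ack, Recv, Req, Grant}} = {Busy, Reset, Wait, Grant}
Wait ∈ Sat(AX empty) = {Busy, Reset, Wait, Grant}, so the formula holds at Wait.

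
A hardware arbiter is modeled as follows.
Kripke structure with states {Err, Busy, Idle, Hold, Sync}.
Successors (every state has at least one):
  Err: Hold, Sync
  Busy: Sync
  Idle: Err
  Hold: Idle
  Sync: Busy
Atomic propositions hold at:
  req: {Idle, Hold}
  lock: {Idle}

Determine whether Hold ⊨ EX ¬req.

Sat(¬req) = {Err, Busy, Sync}
Sat(EX ¬req) = {s : some successor in {Err, Busy, Sync}} = {Err, Busy, Idle, Sync}
Hold ∉ Sat(EX ¬req) = {Err, Busy, Idle, Sync}, so the formula does not hold at Hold.

No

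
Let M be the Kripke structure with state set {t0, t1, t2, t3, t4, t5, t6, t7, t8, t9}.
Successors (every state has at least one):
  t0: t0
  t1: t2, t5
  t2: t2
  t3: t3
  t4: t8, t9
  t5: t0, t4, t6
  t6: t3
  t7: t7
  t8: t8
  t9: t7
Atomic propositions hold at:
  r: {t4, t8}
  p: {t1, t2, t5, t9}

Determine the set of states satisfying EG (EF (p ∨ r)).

Sat(p ∨ r) = {t1, t2, t4, t5, t8, t9}
EF (p ∨ r): least fixpoint, start Z0 = {t1, t2, t4, t5, t8, t9}, add states with some successor in Z. Already a fixed point.
Sat(EF (p ∨ r)) = {t1, t2, t4, t5, t8, t9}
EG (EF (p ∨ r)): greatest fixpoint, start Z0 = {t1, t2, t4, t5, t8, t9}, keep only states in Sat with some successor in Z. Z1 = {t1, t2, t4, t5, t8}; fixed.
Sat(EG (EF (p ∨ r))) = {t1, t2, t4, t5, t8}

{t1, t2, t4, t5, t8}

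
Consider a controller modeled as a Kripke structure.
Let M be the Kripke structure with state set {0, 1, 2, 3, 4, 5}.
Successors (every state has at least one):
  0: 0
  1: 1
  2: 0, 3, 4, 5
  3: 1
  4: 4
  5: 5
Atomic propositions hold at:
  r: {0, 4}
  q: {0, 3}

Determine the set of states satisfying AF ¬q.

{1, 2, 3, 4, 5}

Sat(¬q) = {1, 2, 4, 5}
AF ¬q: least fixpoint, start Z0 = {1, 2, 4, 5}, add states with every successor in Z. Z1 = {1, 2, 3, 4, 5}; fixed.
Sat(AF ¬q) = {1, 2, 3, 4, 5}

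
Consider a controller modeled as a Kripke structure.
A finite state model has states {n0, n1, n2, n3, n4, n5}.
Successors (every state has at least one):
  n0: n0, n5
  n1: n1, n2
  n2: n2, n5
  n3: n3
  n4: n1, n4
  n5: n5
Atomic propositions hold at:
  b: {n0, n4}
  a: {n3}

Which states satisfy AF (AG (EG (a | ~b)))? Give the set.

{n1, n2, n3, n5}

Sat(~b) = {n1, n2, n3, n5}
Sat(a | ~b) = {n1, n2, n3, n5}
EG (a | ~b): greatest fixpoint, start Z0 = {n1, n2, n3, n5}, keep only states in Sat with some successor in Z. Already a fixed point.
Sat(EG (a | ~b)) = {n1, n2, n3, n5}
AG (EG (a | ~b)): greatest fixpoint, start Z0 = {n1, n2, n3, n5}, keep only states in Sat with every successor in Z. Already a fixed point.
Sat(AG (EG (a | ~b))) = {n1, n2, n3, n5}
AF (AG (EG (a | ~b))): least fixpoint, start Z0 = {n1, n2, n3, n5}, add states with every successor in Z. Already a fixed point.
Sat(AF (AG (EG (a | ~b)))) = {n1, n2, n3, n5}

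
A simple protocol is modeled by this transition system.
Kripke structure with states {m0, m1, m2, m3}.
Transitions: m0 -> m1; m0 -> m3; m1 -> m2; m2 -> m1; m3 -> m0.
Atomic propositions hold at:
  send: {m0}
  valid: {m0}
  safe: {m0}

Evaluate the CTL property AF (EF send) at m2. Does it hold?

EF send: least fixpoint, start Z0 = {m0}, add states with some successor in Z. Z1 = {m0, m3}; fixed.
Sat(EF send) = {m0, m3}
AF (EF send): least fixpoint, start Z0 = {m0, m3}, add states with every successor in Z. Already a fixed point.
Sat(AF (EF send)) = {m0, m3}
m2 ∉ Sat(AF (EF send)) = {m0, m3}, so the formula does not hold at m2.

No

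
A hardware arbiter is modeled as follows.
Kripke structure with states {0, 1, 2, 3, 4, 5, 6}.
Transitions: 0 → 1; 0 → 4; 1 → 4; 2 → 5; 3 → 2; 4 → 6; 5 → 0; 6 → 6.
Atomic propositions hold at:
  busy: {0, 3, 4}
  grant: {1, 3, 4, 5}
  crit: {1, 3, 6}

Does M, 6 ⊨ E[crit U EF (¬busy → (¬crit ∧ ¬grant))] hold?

Sat(¬busy) = {1, 2, 5, 6}
Sat(¬crit) = {0, 2, 4, 5}
Sat(¬grant) = {0, 2, 6}
Sat(¬crit ∧ ¬grant) = {0, 2}
Sat(¬busy → (¬crit ∧ ¬grant)) = {0, 2, 3, 4}
EF (¬busy → (¬crit ∧ ¬grant)): least fixpoint, start Z0 = {0, 2, 3, 4}, add states with some successor in Z. Z1 = {0, 1, 2, 3, 4, 5}; fixed.
Sat(EF (¬busy → (¬crit ∧ ¬grant))) = {0, 1, 2, 3, 4, 5}
E[crit U EF (¬busy → (¬crit ∧ ¬grant))]: least fixpoint, start Z0 = Sat(EF (¬busy → (¬crit ∧ ¬grant))) = {0, 1, 2, 3, 4, 5}, add states in Sat(crit) with some successor in Z. Already a fixed point.
Sat(E[crit U EF (¬busy → (¬crit ∧ ¬grant))]) = {0, 1, 2, 3, 4, 5}
6 ∉ Sat(E[crit U EF (¬busy → (¬crit ∧ ¬grant))]) = {0, 1, 2, 3, 4, 5}, so the formula does not hold at 6.

No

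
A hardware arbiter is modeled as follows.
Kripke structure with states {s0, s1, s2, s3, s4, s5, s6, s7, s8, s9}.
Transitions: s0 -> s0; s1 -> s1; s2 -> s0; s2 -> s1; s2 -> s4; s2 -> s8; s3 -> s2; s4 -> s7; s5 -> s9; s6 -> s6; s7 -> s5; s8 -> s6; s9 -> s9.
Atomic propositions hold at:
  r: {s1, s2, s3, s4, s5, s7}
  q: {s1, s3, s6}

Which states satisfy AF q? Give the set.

AF q: least fixpoint, start Z0 = {s1, s3, s6}, add states with every successor in Z. Z1 = {s1, s3, s6, s8}; fixed.
Sat(AF q) = {s1, s3, s6, s8}

{s1, s3, s6, s8}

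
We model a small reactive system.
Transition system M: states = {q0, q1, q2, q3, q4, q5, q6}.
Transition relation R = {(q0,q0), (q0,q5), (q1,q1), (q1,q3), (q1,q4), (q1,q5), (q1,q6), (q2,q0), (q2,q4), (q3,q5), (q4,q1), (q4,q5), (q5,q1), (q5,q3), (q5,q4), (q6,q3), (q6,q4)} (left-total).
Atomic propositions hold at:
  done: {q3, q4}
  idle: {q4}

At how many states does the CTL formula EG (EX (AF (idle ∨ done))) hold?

Sat(idle ∨ done) = {q3, q4}
AF (idle ∨ done): least fixpoint, start Z0 = {q3, q4}, add states with every successor in Z. Z1 = {q3, q4, q6}; fixed.
Sat(AF (idle ∨ done)) = {q3, q4, q6}
Sat(EX (AF (idle ∨ done))) = {s : some successor in {q3, q4, q6}} = {q1, q2, q5, q6}
EG (EX (AF (idle ∨ done))): greatest fixpoint, start Z0 = {q1, q2, q5, q6}, keep only states in Sat with some successor in Z. Z1 = {q1, q5}; fixed.
Sat(EG (EX (AF (idle ∨ done)))) = {q1, q5}
|Sat(EG (EX (AF (idle ∨ done))))| = |{q1, q5}| = 2.

2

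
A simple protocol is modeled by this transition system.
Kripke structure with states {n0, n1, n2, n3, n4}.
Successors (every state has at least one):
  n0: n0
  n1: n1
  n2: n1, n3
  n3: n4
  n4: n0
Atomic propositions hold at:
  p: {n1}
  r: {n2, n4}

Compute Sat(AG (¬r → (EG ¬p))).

Sat(¬r) = {n0, n1, n3}
Sat(¬p) = {n0, n2, n3, n4}
EG ¬p: greatest fixpoint, start Z0 = {n0, n2, n3, n4}, keep only states in Sat with some successor in Z. Already a fixed point.
Sat(EG ¬p) = {n0, n2, n3, n4}
Sat(¬r → (EG ¬p)) = {n0, n2, n3, n4}
AG (¬r → (EG ¬p)): greatest fixpoint, start Z0 = {n0, n2, n3, n4}, keep only states in Sat with every successor in Z. Z1 = {n0, n3, n4}; fixed.
Sat(AG (¬r → (EG ¬p))) = {n0, n3, n4}

{n0, n3, n4}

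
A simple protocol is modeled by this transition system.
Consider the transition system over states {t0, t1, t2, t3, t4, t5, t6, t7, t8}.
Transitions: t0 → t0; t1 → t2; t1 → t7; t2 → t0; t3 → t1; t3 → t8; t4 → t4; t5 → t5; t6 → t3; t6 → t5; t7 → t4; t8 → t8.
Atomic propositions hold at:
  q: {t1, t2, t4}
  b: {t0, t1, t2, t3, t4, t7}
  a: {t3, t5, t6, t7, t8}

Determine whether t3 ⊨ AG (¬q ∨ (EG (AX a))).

Sat(¬q) = {t0, t3, t5, t6, t7, t8}
Sat(AX a) = {s : every successor in {t3, t5, t6, t7, t8}} = {t5, t6, t8}
EG (AX a): greatest fixpoint, start Z0 = {t5, t6, t8}, keep only states in Sat with some successor in Z. Already a fixed point.
Sat(EG (AX a)) = {t5, t6, t8}
Sat(¬q ∨ (EG (AX a))) = {t0, t3, t5, t6, t7, t8}
AG (¬q ∨ (EG (AX a))): greatest fixpoint, start Z0 = {t0, t3, t5, t6, t7, t8}, keep only states in Sat with every successor in Z. Z1 = {t0, t5, t6, t8}; Z2 = {t0, t5, t8}; fixed.
Sat(AG (¬q ∨ (EG (AX a)))) = {t0, t5, t8}
t3 ∉ Sat(AG (¬q ∨ (EG (AX a)))) = {t0, t5, t8}, so the formula does not hold at t3.

No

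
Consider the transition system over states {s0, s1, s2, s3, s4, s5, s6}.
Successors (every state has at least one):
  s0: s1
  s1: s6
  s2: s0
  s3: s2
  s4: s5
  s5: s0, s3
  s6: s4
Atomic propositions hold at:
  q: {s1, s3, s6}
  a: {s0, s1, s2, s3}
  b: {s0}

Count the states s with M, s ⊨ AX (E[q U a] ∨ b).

E[q U a]: least fixpoint, start Z0 = Sat(a) = {s0, s1, s2, s3}, add states in Sat(q) with some successor in Z. Already a fixed point.
Sat(E[q U a]) = {s0, s1, s2, s3}
Sat(E[q U a] ∨ b) = {s0, s1, s2, s3}
Sat(AX (E[q U a] ∨ b)) = {s : every successor in {s0, s1, s2, s3}} = {s0, s2, s3, s5}
|Sat(AX (E[q U a] ∨ b))| = |{s0, s2, s3, s5}| = 4.

4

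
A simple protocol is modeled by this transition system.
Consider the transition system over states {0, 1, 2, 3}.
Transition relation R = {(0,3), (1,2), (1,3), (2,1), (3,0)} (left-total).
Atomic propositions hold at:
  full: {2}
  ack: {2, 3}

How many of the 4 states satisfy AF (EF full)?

2

EF full: least fixpoint, start Z0 = {2}, add states with some successor in Z. Z1 = {1, 2}; fixed.
Sat(EF full) = {1, 2}
AF (EF full): least fixpoint, start Z0 = {1, 2}, add states with every successor in Z. Already a fixed point.
Sat(AF (EF full)) = {1, 2}
|Sat(AF (EF full))| = |{1, 2}| = 2.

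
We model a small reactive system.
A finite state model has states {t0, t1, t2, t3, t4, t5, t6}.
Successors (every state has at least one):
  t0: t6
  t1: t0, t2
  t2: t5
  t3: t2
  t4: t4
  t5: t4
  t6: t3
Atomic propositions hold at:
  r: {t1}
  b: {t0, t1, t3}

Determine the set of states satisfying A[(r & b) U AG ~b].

Sat(r & b) = {t1}
Sat(~b) = {t2, t4, t5, t6}
AG ~b: greatest fixpoint, start Z0 = {t2, t4, t5, t6}, keep only states in Sat with every successor in Z. Z1 = {t2, t4, t5}; fixed.
Sat(AG ~b) = {t2, t4, t5}
A[(r & b) U AG ~b]: least fixpoint, start Z0 = Sat(AG ~b) = {t2, t4, t5}, add states in Sat(r & b) with every successor in Z. Already a fixed point.
Sat(A[(r & b) U AG ~b]) = {t2, t4, t5}

{t2, t4, t5}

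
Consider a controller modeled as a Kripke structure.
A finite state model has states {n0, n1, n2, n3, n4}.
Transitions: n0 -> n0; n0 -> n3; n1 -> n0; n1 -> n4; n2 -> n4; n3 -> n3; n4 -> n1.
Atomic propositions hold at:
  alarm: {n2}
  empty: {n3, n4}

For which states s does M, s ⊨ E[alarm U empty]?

{n2, n3, n4}

E[alarm U empty]: least fixpoint, start Z0 = Sat(empty) = {n3, n4}, add states in Sat(alarm) with some successor in Z. Z1 = {n2, n3, n4}; fixed.
Sat(E[alarm U empty]) = {n2, n3, n4}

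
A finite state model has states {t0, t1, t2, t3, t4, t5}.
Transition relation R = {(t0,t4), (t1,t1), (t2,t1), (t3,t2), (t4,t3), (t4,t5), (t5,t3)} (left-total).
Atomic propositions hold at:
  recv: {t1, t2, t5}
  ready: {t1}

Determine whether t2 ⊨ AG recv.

Yes

AG recv: greatest fixpoint, start Z0 = {t1, t2, t5}, keep only states in Sat with every successor in Z. Z1 = {t1, t2}; fixed.
Sat(AG recv) = {t1, t2}
t2 ∈ Sat(AG recv) = {t1, t2}, so the formula holds at t2.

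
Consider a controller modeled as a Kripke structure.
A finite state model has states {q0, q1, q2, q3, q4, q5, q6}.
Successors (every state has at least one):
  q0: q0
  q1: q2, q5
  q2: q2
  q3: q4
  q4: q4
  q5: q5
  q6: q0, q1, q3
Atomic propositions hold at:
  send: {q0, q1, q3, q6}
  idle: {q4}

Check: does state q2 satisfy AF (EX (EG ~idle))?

Sat(~idle) = {q0, q1, q2, q3, q5, q6}
EG ~idle: greatest fixpoint, start Z0 = {q0, q1, q2, q3, q5, q6}, keep only states in Sat with some successor in Z. Z1 = {q0, q1, q2, q5, q6}; fixed.
Sat(EG ~idle) = {q0, q1, q2, q5, q6}
Sat(EX (EG ~idle)) = {s : some successor in {q0, q1, q2, q5, q6}} = {q0, q1, q2, q5, q6}
AF (EX (EG ~idle)): least fixpoint, start Z0 = {q0, q1, q2, q5, q6}, add states with every successor in Z. Already a fixed point.
Sat(AF (EX (EG ~idle))) = {q0, q1, q2, q5, q6}
q2 ∈ Sat(AF (EX (EG ~idle))) = {q0, q1, q2, q5, q6}, so the formula holds at q2.

Yes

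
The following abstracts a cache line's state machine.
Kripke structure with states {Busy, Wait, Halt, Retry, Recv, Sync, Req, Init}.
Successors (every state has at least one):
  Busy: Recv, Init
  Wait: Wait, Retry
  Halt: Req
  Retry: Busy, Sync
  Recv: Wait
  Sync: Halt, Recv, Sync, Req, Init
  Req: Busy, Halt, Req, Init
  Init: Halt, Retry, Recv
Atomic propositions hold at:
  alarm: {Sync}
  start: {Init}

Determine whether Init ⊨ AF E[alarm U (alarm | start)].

Yes

Sat(alarm | start) = {Sync, Init}
E[alarm U (alarm | start)]: least fixpoint, start Z0 = Sat((alarm | start)) = {Sync, Init}, add states in Sat(alarm) with some successor in Z. Already a fixed point.
Sat(E[alarm U (alarm | start)]) = {Sync, Init}
AF E[alarm U (alarm | start)]: least fixpoint, start Z0 = {Sync, Init}, add states with every successor in Z. Already a fixed point.
Sat(AF E[alarm U (alarm | start)]) = {Sync, Init}
Init ∈ Sat(AF E[alarm U (alarm | start)]) = {Sync, Init}, so the formula holds at Init.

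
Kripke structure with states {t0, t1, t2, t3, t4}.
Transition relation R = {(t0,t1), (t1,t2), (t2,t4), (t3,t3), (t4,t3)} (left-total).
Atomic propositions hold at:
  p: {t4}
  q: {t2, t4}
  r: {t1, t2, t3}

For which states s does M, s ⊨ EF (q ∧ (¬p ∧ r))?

Sat(¬p) = {t0, t1, t2, t3}
Sat(¬p ∧ r) = {t1, t2, t3}
Sat(q ∧ (¬p ∧ r)) = {t2}
EF (q ∧ (¬p ∧ r)): least fixpoint, start Z0 = {t2}, add states with some successor in Z. Z1 = {t1, t2}; Z2 = {t0, t1, t2}; fixed.
Sat(EF (q ∧ (¬p ∧ r))) = {t0, t1, t2}

{t0, t1, t2}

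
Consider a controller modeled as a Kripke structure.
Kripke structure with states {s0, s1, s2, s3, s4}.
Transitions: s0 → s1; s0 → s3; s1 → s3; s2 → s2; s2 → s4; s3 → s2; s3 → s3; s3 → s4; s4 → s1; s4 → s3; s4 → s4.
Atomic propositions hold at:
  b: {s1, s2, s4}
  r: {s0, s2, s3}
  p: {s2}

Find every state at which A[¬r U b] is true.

{s1, s2, s4}

Sat(¬r) = {s1, s4}
A[¬r U b]: least fixpoint, start Z0 = Sat(b) = {s1, s2, s4}, add states in Sat(¬r) with every successor in Z. Already a fixed point.
Sat(A[¬r U b]) = {s1, s2, s4}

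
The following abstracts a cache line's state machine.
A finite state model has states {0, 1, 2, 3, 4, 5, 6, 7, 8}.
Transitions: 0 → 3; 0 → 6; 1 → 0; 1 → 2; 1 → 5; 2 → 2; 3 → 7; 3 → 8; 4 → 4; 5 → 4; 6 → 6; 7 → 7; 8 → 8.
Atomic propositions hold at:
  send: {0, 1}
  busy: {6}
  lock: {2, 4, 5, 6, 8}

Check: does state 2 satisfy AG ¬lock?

Sat(¬lock) = {0, 1, 3, 7}
AG ¬lock: greatest fixpoint, start Z0 = {0, 1, 3, 7}, keep only states in Sat with every successor in Z. Z1 = {7}; fixed.
Sat(AG ¬lock) = {7}
2 ∉ Sat(AG ¬lock) = {7}, so the formula does not hold at 2.

No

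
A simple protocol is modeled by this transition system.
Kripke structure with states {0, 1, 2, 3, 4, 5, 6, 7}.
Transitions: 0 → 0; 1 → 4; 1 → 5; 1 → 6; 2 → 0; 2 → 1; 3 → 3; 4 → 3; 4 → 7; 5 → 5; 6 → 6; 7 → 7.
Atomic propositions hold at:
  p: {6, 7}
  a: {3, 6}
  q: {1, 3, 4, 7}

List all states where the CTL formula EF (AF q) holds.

AF q: least fixpoint, start Z0 = {1, 3, 4, 7}, add states with every successor in Z. Already a fixed point.
Sat(AF q) = {1, 3, 4, 7}
EF (AF q): least fixpoint, start Z0 = {1, 3, 4, 7}, add states with some successor in Z. Z1 = {1, 2, 3, 4, 7}; fixed.
Sat(EF (AF q)) = {1, 2, 3, 4, 7}

{1, 2, 3, 4, 7}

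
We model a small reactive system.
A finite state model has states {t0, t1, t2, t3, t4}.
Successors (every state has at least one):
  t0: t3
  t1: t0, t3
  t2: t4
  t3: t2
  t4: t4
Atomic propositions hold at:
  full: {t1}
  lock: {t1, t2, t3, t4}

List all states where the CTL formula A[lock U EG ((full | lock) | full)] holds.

Sat(full | lock) = {t1, t2, t3, t4}
Sat((full | lock) | full) = {t1, t2, t3, t4}
EG ((full | lock) | full): greatest fixpoint, start Z0 = {t1, t2, t3, t4}, keep only states in Sat with some successor in Z. Already a fixed point.
Sat(EG ((full | lock) | full)) = {t1, t2, t3, t4}
A[lock U EG ((full | lock) | full)]: least fixpoint, start Z0 = Sat(EG ((full | lock) | full)) = {t1, t2, t3, t4}, add states in Sat(lock) with every successor in Z. Already a fixed point.
Sat(A[lock U EG ((full | lock) | full)]) = {t1, t2, t3, t4}

{t1, t2, t3, t4}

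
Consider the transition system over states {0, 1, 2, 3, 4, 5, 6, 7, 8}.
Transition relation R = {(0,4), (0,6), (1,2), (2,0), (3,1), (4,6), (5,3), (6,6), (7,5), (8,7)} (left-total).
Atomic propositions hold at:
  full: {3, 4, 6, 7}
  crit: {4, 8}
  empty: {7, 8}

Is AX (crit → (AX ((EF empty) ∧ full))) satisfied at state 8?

EF empty: least fixpoint, start Z0 = {7, 8}, add states with some successor in Z. Already a fixed point.
Sat(EF empty) = {7, 8}
Sat((EF empty) ∧ full) = {7}
Sat(AX ((EF empty) ∧ full)) = {s : every successor in {7}} = {8}
Sat(crit → (AX ((EF empty) ∧ full))) = {0, 1, 2, 3, 5, 6, 7, 8}
Sat(AX (crit → (AX ((EF empty) ∧ full)))) = {s : every successor in {0, 1, 2, 3, 5, 6, 7, 8}} = {1, 2, 3, 4, 5, 6, 7, 8}
8 ∈ Sat(AX (crit → (AX ((EF empty) ∧ full)))) = {1, 2, 3, 4, 5, 6, 7, 8}, so the formula holds at 8.

Yes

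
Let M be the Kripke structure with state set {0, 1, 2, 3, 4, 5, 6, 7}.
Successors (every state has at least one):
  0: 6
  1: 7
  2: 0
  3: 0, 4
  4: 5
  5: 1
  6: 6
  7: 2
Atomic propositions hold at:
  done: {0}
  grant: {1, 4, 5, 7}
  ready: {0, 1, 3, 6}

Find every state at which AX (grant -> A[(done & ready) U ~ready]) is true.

{0, 1, 2, 3, 4, 6, 7}

Sat(done & ready) = {0}
Sat(~ready) = {2, 4, 5, 7}
A[(done & ready) U ~ready]: least fixpoint, start Z0 = Sat(~ready) = {2, 4, 5, 7}, add states in Sat(done & ready) with every successor in Z. Already a fixed point.
Sat(A[(done & ready) U ~ready]) = {2, 4, 5, 7}
Sat(grant -> A[(done & ready) U ~ready]) = {0, 2, 3, 4, 5, 6, 7}
Sat(AX (grant -> A[(done & ready) U ~ready])) = {s : every successor in {0, 2, 3, 4, 5, 6, 7}} = {0, 1, 2, 3, 4, 6, 7}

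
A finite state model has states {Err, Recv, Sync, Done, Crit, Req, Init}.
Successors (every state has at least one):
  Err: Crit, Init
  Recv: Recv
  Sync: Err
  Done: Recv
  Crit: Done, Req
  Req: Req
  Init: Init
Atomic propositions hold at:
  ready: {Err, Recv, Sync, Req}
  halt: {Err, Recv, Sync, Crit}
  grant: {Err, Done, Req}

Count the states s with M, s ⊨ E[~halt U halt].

Sat(~halt) = {Done, Req, Init}
E[~halt U halt]: least fixpoint, start Z0 = Sat(halt) = {Err, Recv, Sync, Crit}, add states in Sat(~halt) with some successor in Z. Z1 = {Err, Recv, Sync, Done, Crit}; fixed.
Sat(E[~halt U halt]) = {Err, Recv, Sync, Done, Crit}
|Sat(E[~halt U halt])| = |{Err, Recv, Sync, Done, Crit}| = 5.

5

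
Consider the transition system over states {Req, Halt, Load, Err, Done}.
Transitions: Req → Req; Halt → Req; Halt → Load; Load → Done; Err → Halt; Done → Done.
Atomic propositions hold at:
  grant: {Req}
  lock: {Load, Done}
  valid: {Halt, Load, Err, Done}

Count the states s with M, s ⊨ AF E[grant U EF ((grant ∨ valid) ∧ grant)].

Sat(grant ∨ valid) = {Req, Halt, Load, Err, Done}
Sat((grant ∨ valid) ∧ grant) = {Req}
EF ((grant ∨ valid) ∧ grant): least fixpoint, start Z0 = {Req}, add states with some successor in Z. Z1 = {Req, Halt}; Z2 = {Req, Halt, Err}; fixed.
Sat(EF ((grant ∨ valid) ∧ grant)) = {Req, Halt, Err}
E[grant U EF ((grant ∨ valid) ∧ grant)]: least fixpoint, start Z0 = Sat(EF ((grant ∨ valid) ∧ grant)) = {Req, Halt, Err}, add states in Sat(grant) with some successor in Z. Already a fixed point.
Sat(E[grant U EF ((grant ∨ valid) ∧ grant)]) = {Req, Halt, Err}
AF E[grant U EF ((grant ∨ valid) ∧ grant)]: least fixpoint, start Z0 = {Req, Halt, Err}, add states with every successor in Z. Already a fixed point.
Sat(AF E[grant U EF ((grant ∨ valid) ∧ grant)]) = {Req, Halt, Err}
|Sat(AF E[grant U EF ((grant ∨ valid) ∧ grant)])| = |{Req, Halt, Err}| = 3.

3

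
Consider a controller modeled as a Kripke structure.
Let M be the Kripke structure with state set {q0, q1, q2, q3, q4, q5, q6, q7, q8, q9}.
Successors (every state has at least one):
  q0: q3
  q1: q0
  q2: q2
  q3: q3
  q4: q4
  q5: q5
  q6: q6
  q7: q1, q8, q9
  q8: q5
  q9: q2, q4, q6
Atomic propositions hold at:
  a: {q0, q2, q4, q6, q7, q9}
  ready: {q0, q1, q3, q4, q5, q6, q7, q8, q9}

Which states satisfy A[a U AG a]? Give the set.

{q2, q4, q6, q9}

AG a: greatest fixpoint, start Z0 = {q0, q2, q4, q6, q7, q9}, keep only states in Sat with every successor in Z. Z1 = {q2, q4, q6, q9}; fixed.
Sat(AG a) = {q2, q4, q6, q9}
A[a U AG a]: least fixpoint, start Z0 = Sat(AG a) = {q2, q4, q6, q9}, add states in Sat(a) with every successor in Z. Already a fixed point.
Sat(A[a U AG a]) = {q2, q4, q6, q9}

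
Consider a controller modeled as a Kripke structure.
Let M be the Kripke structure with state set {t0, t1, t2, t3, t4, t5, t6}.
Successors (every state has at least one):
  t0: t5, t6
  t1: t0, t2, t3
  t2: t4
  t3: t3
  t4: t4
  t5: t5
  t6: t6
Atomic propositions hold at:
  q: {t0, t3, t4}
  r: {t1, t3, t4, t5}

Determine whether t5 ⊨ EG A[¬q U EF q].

Sat(¬q) = {t1, t2, t5, t6}
EF q: least fixpoint, start Z0 = {t0, t3, t4}, add states with some successor in Z. Z1 = {t0, t1, t2, t3, t4}; fixed.
Sat(EF q) = {t0, t1, t2, t3, t4}
A[¬q U EF q]: least fixpoint, start Z0 = Sat(EF q) = {t0, t1, t2, t3, t4}, add states in Sat(¬q) with every successor in Z. Already a fixed point.
Sat(A[¬q U EF q]) = {t0, t1, t2, t3, t4}
EG A[¬q U EF q]: greatest fixpoint, start Z0 = {t0, t1, t2, t3, t4}, keep only states in Sat with some successor in Z. Z1 = {t1, t2, t3, t4}; fixed.
Sat(EG A[¬q U EF q]) = {t1, t2, t3, t4}
t5 ∉ Sat(EG A[¬q U EF q]) = {t1, t2, t3, t4}, so the formula does not hold at t5.

No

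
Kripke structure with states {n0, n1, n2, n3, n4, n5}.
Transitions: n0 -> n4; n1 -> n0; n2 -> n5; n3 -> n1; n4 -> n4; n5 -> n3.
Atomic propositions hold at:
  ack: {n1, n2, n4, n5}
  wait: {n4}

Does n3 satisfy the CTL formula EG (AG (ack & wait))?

No

Sat(ack & wait) = {n4}
AG (ack & wait): greatest fixpoint, start Z0 = {n4}, keep only states in Sat with every successor in Z. Already a fixed point.
Sat(AG (ack & wait)) = {n4}
EG (AG (ack & wait)): greatest fixpoint, start Z0 = {n4}, keep only states in Sat with some successor in Z. Already a fixed point.
Sat(EG (AG (ack & wait))) = {n4}
n3 ∉ Sat(EG (AG (ack & wait))) = {n4}, so the formula does not hold at n3.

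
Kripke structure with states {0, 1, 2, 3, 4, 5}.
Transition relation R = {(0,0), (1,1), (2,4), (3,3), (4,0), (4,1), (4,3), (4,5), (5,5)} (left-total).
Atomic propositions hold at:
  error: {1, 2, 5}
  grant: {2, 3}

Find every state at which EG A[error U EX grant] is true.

Sat(EX grant) = {s : some successor in {2, 3}} = {3, 4}
A[error U EX grant]: least fixpoint, start Z0 = Sat(EX grant) = {3, 4}, add states in Sat(error) with every successor in Z. Z1 = {2, 3, 4}; fixed.
Sat(A[error U EX grant]) = {2, 3, 4}
EG A[error U EX grant]: greatest fixpoint, start Z0 = {2, 3, 4}, keep only states in Sat with some successor in Z. Already a fixed point.
Sat(EG A[error U EX grant]) = {2, 3, 4}

{2, 3, 4}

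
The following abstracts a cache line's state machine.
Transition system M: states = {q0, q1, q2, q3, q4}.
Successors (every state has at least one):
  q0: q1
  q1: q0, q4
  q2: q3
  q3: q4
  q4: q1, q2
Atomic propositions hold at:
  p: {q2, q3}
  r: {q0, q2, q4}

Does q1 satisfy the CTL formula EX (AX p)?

Sat(AX p) = {s : every successor in {q2, q3}} = {q2}
Sat(EX (AX p)) = {s : some successor in {q2}} = {q4}
q1 ∉ Sat(EX (AX p)) = {q4}, so the formula does not hold at q1.

No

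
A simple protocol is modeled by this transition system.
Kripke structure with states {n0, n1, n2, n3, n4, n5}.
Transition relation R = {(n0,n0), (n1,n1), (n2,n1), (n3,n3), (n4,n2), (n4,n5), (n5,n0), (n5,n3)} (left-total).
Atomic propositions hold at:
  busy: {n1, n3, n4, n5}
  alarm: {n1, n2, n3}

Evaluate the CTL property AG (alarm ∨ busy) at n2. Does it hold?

Sat(alarm ∨ busy) = {n1, n2, n3, n4, n5}
AG (alarm ∨ busy): greatest fixpoint, start Z0 = {n1, n2, n3, n4, n5}, keep only states in Sat with every successor in Z. Z1 = {n1, n2, n3, n4}; Z2 = {n1, n2, n3}; fixed.
Sat(AG (alarm ∨ busy)) = {n1, n2, n3}
n2 ∈ Sat(AG (alarm ∨ busy)) = {n1, n2, n3}, so the formula holds at n2.

Yes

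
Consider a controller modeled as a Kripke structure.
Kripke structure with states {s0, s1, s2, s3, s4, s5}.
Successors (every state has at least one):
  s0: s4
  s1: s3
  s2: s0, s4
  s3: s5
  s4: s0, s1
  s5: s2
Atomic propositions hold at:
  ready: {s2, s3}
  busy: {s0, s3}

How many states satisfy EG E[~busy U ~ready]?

Sat(~busy) = {s1, s2, s4, s5}
Sat(~ready) = {s0, s1, s4, s5}
E[~busy U ~ready]: least fixpoint, start Z0 = Sat(~ready) = {s0, s1, s4, s5}, add states in Sat(~busy) with some successor in Z. Z1 = {s0, s1, s2, s4, s5}; fixed.
Sat(E[~busy U ~ready]) = {s0, s1, s2, s4, s5}
EG E[~busy U ~ready]: greatest fixpoint, start Z0 = {s0, s1, s2, s4, s5}, keep only states in Sat with some successor in Z. Z1 = {s0, s2, s4, s5}; fixed.
Sat(EG E[~busy U ~ready]) = {s0, s2, s4, s5}
|Sat(EG E[~busy U ~ready])| = |{s0, s2, s4, s5}| = 4.

4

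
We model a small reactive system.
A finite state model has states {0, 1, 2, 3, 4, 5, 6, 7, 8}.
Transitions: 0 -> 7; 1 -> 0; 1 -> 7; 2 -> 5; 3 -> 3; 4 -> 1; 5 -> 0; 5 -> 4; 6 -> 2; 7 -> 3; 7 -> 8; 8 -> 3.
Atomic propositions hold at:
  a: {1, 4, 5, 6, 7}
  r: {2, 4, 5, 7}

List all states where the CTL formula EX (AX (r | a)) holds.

Sat(r | a) = {1, 2, 4, 5, 6, 7}
Sat(AX (r | a)) = {s : every successor in {1, 2, 4, 5, 6, 7}} = {0, 2, 4, 6}
Sat(EX (AX (r | a))) = {s : some successor in {0, 2, 4, 6}} = {1, 5, 6}

{1, 5, 6}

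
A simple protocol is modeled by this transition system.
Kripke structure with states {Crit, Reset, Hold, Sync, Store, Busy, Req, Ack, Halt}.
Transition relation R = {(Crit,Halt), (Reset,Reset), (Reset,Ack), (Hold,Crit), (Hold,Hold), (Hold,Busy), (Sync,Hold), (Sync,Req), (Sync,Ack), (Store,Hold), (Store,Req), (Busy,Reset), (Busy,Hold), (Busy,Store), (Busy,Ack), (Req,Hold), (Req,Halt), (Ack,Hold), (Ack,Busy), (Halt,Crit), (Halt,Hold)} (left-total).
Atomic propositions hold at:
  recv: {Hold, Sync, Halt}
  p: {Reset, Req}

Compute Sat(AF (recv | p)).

Sat(recv | p) = {Reset, Hold, Sync, Req, Halt}
AF (recv | p): least fixpoint, start Z0 = {Reset, Hold, Sync, Req, Halt}, add states with every successor in Z. Z1 = {Crit, Reset, Hold, Sync, Store, Req, Halt}; fixed.
Sat(AF (recv | p)) = {Crit, Reset, Hold, Sync, Store, Req, Halt}

{Crit, Reset, Hold, Sync, Store, Req, Halt}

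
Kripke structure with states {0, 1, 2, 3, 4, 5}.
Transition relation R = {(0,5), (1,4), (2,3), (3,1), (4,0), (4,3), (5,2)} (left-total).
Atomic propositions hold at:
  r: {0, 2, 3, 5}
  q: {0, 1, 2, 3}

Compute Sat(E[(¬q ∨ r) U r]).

Sat(¬q) = {4, 5}
Sat(¬q ∨ r) = {0, 2, 3, 4, 5}
E[(¬q ∨ r) U r]: least fixpoint, start Z0 = Sat(r) = {0, 2, 3, 5}, add states in Sat(¬q ∨ r) with some successor in Z. Z1 = {0, 2, 3, 4, 5}; fixed.
Sat(E[(¬q ∨ r) U r]) = {0, 2, 3, 4, 5}

{0, 2, 3, 4, 5}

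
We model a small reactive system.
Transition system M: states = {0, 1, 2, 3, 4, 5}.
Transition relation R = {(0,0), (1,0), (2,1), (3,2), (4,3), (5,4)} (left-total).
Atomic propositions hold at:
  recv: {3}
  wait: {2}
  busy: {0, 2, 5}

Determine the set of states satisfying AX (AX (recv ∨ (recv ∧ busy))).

Sat(recv ∧ busy) = ∅
Sat(recv ∨ (recv ∧ busy)) = {3}
Sat(AX (recv ∨ (recv ∧ busy))) = {s : every successor in {3}} = {4}
Sat(AX (AX (recv ∨ (recv ∧ busy)))) = {s : every successor in {4}} = {5}

{5}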